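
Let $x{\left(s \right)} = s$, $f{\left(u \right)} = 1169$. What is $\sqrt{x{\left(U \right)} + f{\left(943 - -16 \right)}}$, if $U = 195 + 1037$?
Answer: $49$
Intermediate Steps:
$U = 1232$
$\sqrt{x{\left(U \right)} + f{\left(943 - -16 \right)}} = \sqrt{1232 + 1169} = \sqrt{2401} = 49$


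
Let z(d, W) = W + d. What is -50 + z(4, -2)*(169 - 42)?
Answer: 204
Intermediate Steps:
-50 + z(4, -2)*(169 - 42) = -50 + (-2 + 4)*(169 - 42) = -50 + 2*127 = -50 + 254 = 204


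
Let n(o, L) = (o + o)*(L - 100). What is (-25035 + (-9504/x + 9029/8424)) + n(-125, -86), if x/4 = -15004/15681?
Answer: 68796318625/2872584 ≈ 23949.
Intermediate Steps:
x = -60016/15681 (x = 4*(-15004/15681) = -60016/15681 ≈ -3.8273)
n(o, L) = 2*o*(-100 + L) (n(o, L) = (2*o)*(-100 + L) = 2*o*(-100 + L))
(-25035 + (-9504/x + 9029/8424)) + n(-125, -86) = (-25035 + (-9504/(-60016/15681) + 9029/8424)) + 2*(-125)*(-100 - 86) = (-25035 + (-9504*(-15681/60016) + 9029*(1/8424))) + 2*(-125)*(-186) = (-25035 + (846774/341 + 9029/8424)) + 46500 = (-25035 + 7136303065/2872584) + 46500 = -64778837375/2872584 + 46500 = 68796318625/2872584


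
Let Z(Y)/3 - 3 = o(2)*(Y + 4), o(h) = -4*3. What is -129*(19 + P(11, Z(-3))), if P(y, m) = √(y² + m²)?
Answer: -2451 - 645*√34 ≈ -6212.0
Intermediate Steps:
o(h) = -12
Z(Y) = -135 - 36*Y (Z(Y) = 9 + 3*(-12*(Y + 4)) = 9 + 3*(-12*(4 + Y)) = 9 + 3*(-48 - 12*Y) = 9 + (-144 - 36*Y) = -135 - 36*Y)
P(y, m) = √(m² + y²)
-129*(19 + P(11, Z(-3))) = -129*(19 + √((-135 - 36*(-3))² + 11²)) = -129*(19 + √((-135 + 108)² + 121)) = -129*(19 + √((-27)² + 121)) = -129*(19 + √(729 + 121)) = -129*(19 + √850) = -129*(19 + 5*√34) = -2451 - 645*√34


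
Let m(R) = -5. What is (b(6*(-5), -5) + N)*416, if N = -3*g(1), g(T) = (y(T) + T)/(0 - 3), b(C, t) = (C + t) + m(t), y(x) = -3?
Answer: -17472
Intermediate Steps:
b(C, t) = -5 + C + t (b(C, t) = (C + t) - 5 = -5 + C + t)
g(T) = 1 - T/3 (g(T) = (-3 + T)/(0 - 3) = (-3 + T)/(-3) = (-3 + T)*(-1/3) = 1 - T/3)
N = -2 (N = -3*(1 - 1/3*1) = -3*(1 - 1/3) = -3*2/3 = -2)
(b(6*(-5), -5) + N)*416 = ((-5 + 6*(-5) - 5) - 2)*416 = ((-5 - 30 - 5) - 2)*416 = (-40 - 2)*416 = -42*416 = -17472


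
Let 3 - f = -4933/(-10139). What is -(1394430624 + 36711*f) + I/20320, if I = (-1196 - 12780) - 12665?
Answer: -287305854712068299/206024480 ≈ -1.3945e+9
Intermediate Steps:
f = 25484/10139 (f = 3 - (-4933)/(-10139) = 3 - (-4933)*(-1)/10139 = 3 - 1*4933/10139 = 3 - 4933/10139 = 25484/10139 ≈ 2.5135)
I = -26641 (I = -13976 - 12665 = -26641)
-(1394430624 + 36711*f) + I/20320 = -36711/(1/(25484/10139 + 37984)) - 26641/20320 = -36711/(1/(385145260/10139)) - 26641*1/20320 = -36711/10139/385145260 - 26641/20320 = -36711*385145260/10139 - 26641/20320 = -14139067639860/10139 - 26641/20320 = -287305854712068299/206024480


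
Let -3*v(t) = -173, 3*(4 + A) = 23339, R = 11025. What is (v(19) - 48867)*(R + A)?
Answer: -8258832056/9 ≈ -9.1765e+8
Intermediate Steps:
A = 23327/3 (A = -4 + (⅓)*23339 = -4 + 23339/3 = 23327/3 ≈ 7775.7)
v(t) = 173/3 (v(t) = -⅓*(-173) = 173/3)
(v(19) - 48867)*(R + A) = (173/3 - 48867)*(11025 + 23327/3) = -146428/3*56402/3 = -8258832056/9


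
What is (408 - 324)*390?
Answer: 32760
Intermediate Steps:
(408 - 324)*390 = 84*390 = 32760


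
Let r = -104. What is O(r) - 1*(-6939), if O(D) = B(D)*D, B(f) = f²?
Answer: -1117925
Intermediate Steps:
O(D) = D³ (O(D) = D²*D = D³)
O(r) - 1*(-6939) = (-104)³ - 1*(-6939) = -1124864 + 6939 = -1117925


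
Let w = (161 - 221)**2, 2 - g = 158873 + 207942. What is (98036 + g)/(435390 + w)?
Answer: -268777/438990 ≈ -0.61226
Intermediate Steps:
g = -366813 (g = 2 - (158873 + 207942) = 2 - 1*366815 = 2 - 366815 = -366813)
w = 3600 (w = (-60)**2 = 3600)
(98036 + g)/(435390 + w) = (98036 - 366813)/(435390 + 3600) = -268777/438990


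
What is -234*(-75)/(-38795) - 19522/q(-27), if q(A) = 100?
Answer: -75911099/387950 ≈ -195.67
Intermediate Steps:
-234*(-75)/(-38795) - 19522/q(-27) = -234*(-75)/(-38795) - 19522/100 = 17550*(-1/38795) - 19522*1/100 = -3510/7759 - 9761/50 = -75911099/387950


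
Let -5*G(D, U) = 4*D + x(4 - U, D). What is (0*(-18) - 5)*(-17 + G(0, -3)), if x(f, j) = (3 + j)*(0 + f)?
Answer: 106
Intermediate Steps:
x(f, j) = f*(3 + j) (x(f, j) = (3 + j)*f = f*(3 + j))
G(D, U) = -4*D/5 - (3 + D)*(4 - U)/5 (G(D, U) = -(4*D + (4 - U)*(3 + D))/5 = -(4*D + (3 + D)*(4 - U))/5 = -4*D/5 - (3 + D)*(4 - U)/5)
(0*(-18) - 5)*(-17 + G(0, -3)) = (0*(-18) - 5)*(-17 + (-⅘*0 + (-4 - 3)*(3 + 0)/5)) = (0 - 5)*(-17 + (0 + (⅕)*(-7)*3)) = -5*(-17 + (0 - 21/5)) = -5*(-17 - 21/5) = -5*(-106/5) = 106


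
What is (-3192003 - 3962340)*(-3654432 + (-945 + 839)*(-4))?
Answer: 26142026556744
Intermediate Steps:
(-3192003 - 3962340)*(-3654432 + (-945 + 839)*(-4)) = -7154343*(-3654432 - 106*(-4)) = -7154343*(-3654432 + 424) = -7154343*(-3654008) = 26142026556744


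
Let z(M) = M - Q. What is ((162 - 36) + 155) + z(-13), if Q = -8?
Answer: 276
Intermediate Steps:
z(M) = 8 + M (z(M) = M - 1*(-8) = M + 8 = 8 + M)
((162 - 36) + 155) + z(-13) = ((162 - 36) + 155) + (8 - 13) = (126 + 155) - 5 = 281 - 5 = 276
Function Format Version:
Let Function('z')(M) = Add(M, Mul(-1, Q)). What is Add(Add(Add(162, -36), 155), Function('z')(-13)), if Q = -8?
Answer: 276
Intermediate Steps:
Function('z')(M) = Add(8, M) (Function('z')(M) = Add(M, Mul(-1, -8)) = Add(M, 8) = Add(8, M))
Add(Add(Add(162, -36), 155), Function('z')(-13)) = Add(Add(Add(162, -36), 155), Add(8, -13)) = Add(Add(126, 155), -5) = Add(281, -5) = 276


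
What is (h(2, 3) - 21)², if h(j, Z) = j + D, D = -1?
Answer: 400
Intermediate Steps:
h(j, Z) = -1 + j (h(j, Z) = j - 1 = -1 + j)
(h(2, 3) - 21)² = ((-1 + 2) - 21)² = (1 - 21)² = (-20)² = 400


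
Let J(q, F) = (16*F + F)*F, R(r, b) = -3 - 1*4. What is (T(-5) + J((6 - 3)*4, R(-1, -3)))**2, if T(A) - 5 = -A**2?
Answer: 660969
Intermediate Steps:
R(r, b) = -7 (R(r, b) = -3 - 4 = -7)
T(A) = 5 - A**2
J(q, F) = 17*F**2 (J(q, F) = (17*F)*F = 17*F**2)
(T(-5) + J((6 - 3)*4, R(-1, -3)))**2 = ((5 - 1*(-5)**2) + 17*(-7)**2)**2 = ((5 - 1*25) + 17*49)**2 = ((5 - 25) + 833)**2 = (-20 + 833)**2 = 813**2 = 660969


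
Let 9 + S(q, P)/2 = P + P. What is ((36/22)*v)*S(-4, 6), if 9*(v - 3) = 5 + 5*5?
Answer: 684/11 ≈ 62.182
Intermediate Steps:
S(q, P) = -18 + 4*P (S(q, P) = -18 + 2*(P + P) = -18 + 2*(2*P) = -18 + 4*P)
v = 19/3 (v = 3 + (5 + 5*5)/9 = 3 + (5 + 25)/9 = 3 + (⅑)*30 = 3 + 10/3 = 19/3 ≈ 6.3333)
((36/22)*v)*S(-4, 6) = ((36/22)*(19/3))*(-18 + 4*6) = ((36*(1/22))*(19/3))*(-18 + 24) = ((18/11)*(19/3))*6 = (114/11)*6 = 684/11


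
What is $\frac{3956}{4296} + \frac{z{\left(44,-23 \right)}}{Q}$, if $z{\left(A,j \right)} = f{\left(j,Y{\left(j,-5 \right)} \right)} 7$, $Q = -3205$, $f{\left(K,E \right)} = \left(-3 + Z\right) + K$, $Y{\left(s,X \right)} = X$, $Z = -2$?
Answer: $\frac{3380249}{3442170} \approx 0.98201$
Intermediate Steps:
$f{\left(K,E \right)} = -5 + K$ ($f{\left(K,E \right)} = \left(-3 - 2\right) + K = -5 + K$)
$z{\left(A,j \right)} = -35 + 7 j$ ($z{\left(A,j \right)} = \left(-5 + j\right) 7 = -35 + 7 j$)
$\frac{3956}{4296} + \frac{z{\left(44,-23 \right)}}{Q} = \frac{3956}{4296} + \frac{-35 + 7 \left(-23\right)}{-3205} = 3956 \cdot \frac{1}{4296} + \left(-35 - 161\right) \left(- \frac{1}{3205}\right) = \frac{989}{1074} - - \frac{196}{3205} = \frac{989}{1074} + \frac{196}{3205} = \frac{3380249}{3442170}$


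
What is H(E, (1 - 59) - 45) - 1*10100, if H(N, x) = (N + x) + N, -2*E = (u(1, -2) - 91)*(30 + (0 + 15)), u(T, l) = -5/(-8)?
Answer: -49089/8 ≈ -6136.1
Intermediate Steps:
u(T, l) = 5/8 (u(T, l) = -5*(-1/8) = 5/8)
E = 32535/16 (E = -(5/8 - 91)*(30 + (0 + 15))/2 = -(-723)*(30 + 15)/16 = -(-723)*45/16 = -1/2*(-32535/8) = 32535/16 ≈ 2033.4)
H(N, x) = x + 2*N
H(E, (1 - 59) - 45) - 1*10100 = (((1 - 59) - 45) + 2*(32535/16)) - 1*10100 = ((-58 - 45) + 32535/8) - 10100 = (-103 + 32535/8) - 10100 = 31711/8 - 10100 = -49089/8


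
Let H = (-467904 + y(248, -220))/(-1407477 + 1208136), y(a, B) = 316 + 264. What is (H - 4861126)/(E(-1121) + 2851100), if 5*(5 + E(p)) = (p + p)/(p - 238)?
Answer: -731611044234710/429096846596283 ≈ -1.7050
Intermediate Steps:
y(a, B) = 580
H = 467324/199341 (H = (-467904 + 580)/(-1407477 + 1208136) = -467324/(-199341) = -467324*(-1/199341) = 467324/199341 ≈ 2.3443)
E(p) = -5 + 2*p/(5*(-238 + p)) (E(p) = -5 + ((p + p)/(p - 238))/5 = -5 + ((2*p)/(-238 + p))/5 = -5 + (2*p/(-238 + p))/5 = -5 + 2*p/(5*(-238 + p)))
(H - 4861126)/(E(-1121) + 2851100) = (467324/199341 - 4861126)/((5950 - 23*(-1121))/(5*(-238 - 1121)) + 2851100) = -969021250642/(199341*((⅕)*(5950 + 25783)/(-1359) + 2851100)) = -969021250642/(199341*((⅕)*(-1/1359)*31733 + 2851100)) = -969021250642/(199341*(-31733/6795 + 2851100)) = -969021250642/(199341*19373192767/6795) = -969021250642/199341*6795/19373192767 = -731611044234710/429096846596283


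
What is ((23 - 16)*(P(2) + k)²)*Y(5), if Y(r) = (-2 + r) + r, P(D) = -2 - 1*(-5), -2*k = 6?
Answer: 0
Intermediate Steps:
k = -3 (k = -½*6 = -3)
P(D) = 3 (P(D) = -2 + 5 = 3)
Y(r) = -2 + 2*r
((23 - 16)*(P(2) + k)²)*Y(5) = ((23 - 16)*(3 - 3)²)*(-2 + 2*5) = (7*0²)*(-2 + 10) = (7*0)*8 = 0*8 = 0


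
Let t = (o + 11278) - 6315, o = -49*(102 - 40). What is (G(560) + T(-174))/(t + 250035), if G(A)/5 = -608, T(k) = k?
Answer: -1607/125980 ≈ -0.012756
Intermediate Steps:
o = -3038 (o = -49*62 = -3038)
G(A) = -3040 (G(A) = 5*(-608) = -3040)
t = 1925 (t = (-3038 + 11278) - 6315 = 8240 - 6315 = 1925)
(G(560) + T(-174))/(t + 250035) = (-3040 - 174)/(1925 + 250035) = -3214/251960 = -3214*1/251960 = -1607/125980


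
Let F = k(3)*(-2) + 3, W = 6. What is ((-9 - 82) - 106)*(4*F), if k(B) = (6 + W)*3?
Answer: 54372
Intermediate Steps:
k(B) = 36 (k(B) = (6 + 6)*3 = 12*3 = 36)
F = -69 (F = 36*(-2) + 3 = -72 + 3 = -69)
((-9 - 82) - 106)*(4*F) = ((-9 - 82) - 106)*(4*(-69)) = (-91 - 106)*(-276) = -197*(-276) = 54372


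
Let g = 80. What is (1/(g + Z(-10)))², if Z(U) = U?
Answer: 1/4900 ≈ 0.00020408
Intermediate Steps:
(1/(g + Z(-10)))² = (1/(80 - 10))² = (1/70)² = 1/4900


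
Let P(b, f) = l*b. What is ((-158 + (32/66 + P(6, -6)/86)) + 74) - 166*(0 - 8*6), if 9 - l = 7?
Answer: 11188282/1419 ≈ 7884.6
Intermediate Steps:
l = 2 (l = 9 - 1*7 = 9 - 7 = 2)
P(b, f) = 2*b
((-158 + (32/66 + P(6, -6)/86)) + 74) - 166*(0 - 8*6) = ((-158 + (32/66 + (2*6)/86)) + 74) - 166*(0 - 8*6) = ((-158 + (32*(1/66) + 12*(1/86))) + 74) - 166*(0 - 48) = ((-158 + (16/33 + 6/43)) + 74) - 166*(-48) = ((-158 + 886/1419) + 74) + 7968 = (-223316/1419 + 74) + 7968 = -118310/1419 + 7968 = 11188282/1419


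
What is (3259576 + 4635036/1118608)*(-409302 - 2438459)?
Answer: -2595871146776319671/279652 ≈ -9.2825e+12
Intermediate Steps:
(3259576 + 4635036/1118608)*(-409302 - 2438459) = (3259576 + 4635036*(1/1118608))*(-2847761) = (3259576 + 1158759/279652)*(-2847761) = (911548106311/279652)*(-2847761) = -2595871146776319671/279652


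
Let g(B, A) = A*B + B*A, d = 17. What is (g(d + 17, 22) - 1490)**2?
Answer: 36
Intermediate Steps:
g(B, A) = 2*A*B (g(B, A) = A*B + A*B = 2*A*B)
(g(d + 17, 22) - 1490)**2 = (2*22*(17 + 17) - 1490)**2 = (2*22*34 - 1490)**2 = (1496 - 1490)**2 = 6**2 = 36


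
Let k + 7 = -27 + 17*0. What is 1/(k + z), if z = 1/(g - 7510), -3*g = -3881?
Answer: -18649/634069 ≈ -0.029412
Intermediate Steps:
g = 3881/3 (g = -⅓*(-3881) = 3881/3 ≈ 1293.7)
k = -34 (k = -7 + (-27 + 17*0) = -7 + (-27 + 0) = -7 - 27 = -34)
z = -3/18649 (z = 1/(3881/3 - 7510) = 1/(-18649/3) = -3/18649 ≈ -0.00016087)
1/(k + z) = 1/(-34 - 3/18649) = 1/(-634069/18649) = -18649/634069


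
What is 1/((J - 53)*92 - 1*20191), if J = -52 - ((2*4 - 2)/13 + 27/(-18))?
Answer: -13/386821 ≈ -3.3607e-5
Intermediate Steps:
J = -1325/26 (J = -52 - ((8 - 2)*(1/13) + 27*(-1/18)) = -52 - (6*(1/13) - 3/2) = -52 - (6/13 - 3/2) = -52 - 1*(-27/26) = -52 + 27/26 = -1325/26 ≈ -50.962)
1/((J - 53)*92 - 1*20191) = 1/((-1325/26 - 53)*92 - 1*20191) = 1/(-2703/26*92 - 20191) = 1/(-124338/13 - 20191) = 1/(-386821/13) = -13/386821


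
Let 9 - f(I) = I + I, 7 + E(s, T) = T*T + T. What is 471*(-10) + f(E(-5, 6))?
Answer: -4771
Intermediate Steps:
E(s, T) = -7 + T + T**2 (E(s, T) = -7 + (T*T + T) = -7 + (T**2 + T) = -7 + (T + T**2) = -7 + T + T**2)
f(I) = 9 - 2*I (f(I) = 9 - (I + I) = 9 - 2*I)
471*(-10) + f(E(-5, 6)) = 471*(-10) + (9 - 2*(-7 + 6 + 6**2)) = -4710 + (9 - 2*(-7 + 6 + 36)) = -4710 + (9 - 2*35) = -4710 + (9 - 70) = -4710 - 61 = -4771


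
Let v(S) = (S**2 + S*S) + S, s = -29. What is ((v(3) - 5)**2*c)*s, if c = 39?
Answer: -289536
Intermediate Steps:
v(S) = S + 2*S**2 (v(S) = (S**2 + S**2) + S = 2*S**2 + S = S + 2*S**2)
((v(3) - 5)**2*c)*s = ((3*(1 + 2*3) - 5)**2*39)*(-29) = ((3*(1 + 6) - 5)**2*39)*(-29) = ((3*7 - 5)**2*39)*(-29) = ((21 - 5)**2*39)*(-29) = (16**2*39)*(-29) = (256*39)*(-29) = 9984*(-29) = -289536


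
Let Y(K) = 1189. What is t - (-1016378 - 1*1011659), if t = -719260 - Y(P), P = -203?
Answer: 1307588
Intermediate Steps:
t = -720449 (t = -719260 - 1*1189 = -719260 - 1189 = -720449)
t - (-1016378 - 1*1011659) = -720449 - (-1016378 - 1*1011659) = -720449 - (-1016378 - 1011659) = -720449 - 1*(-2028037) = -720449 + 2028037 = 1307588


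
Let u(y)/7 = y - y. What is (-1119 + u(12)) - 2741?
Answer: -3860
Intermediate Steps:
u(y) = 0 (u(y) = 7*(y - y) = 7*0 = 0)
(-1119 + u(12)) - 2741 = (-1119 + 0) - 2741 = -1119 - 2741 = -3860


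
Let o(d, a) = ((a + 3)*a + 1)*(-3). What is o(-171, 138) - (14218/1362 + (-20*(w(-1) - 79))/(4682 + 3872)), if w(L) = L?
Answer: -170061960142/2912637 ≈ -58388.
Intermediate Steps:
o(d, a) = -3 - 3*a*(3 + a) (o(d, a) = ((3 + a)*a + 1)*(-3) = (a*(3 + a) + 1)*(-3) = (1 + a*(3 + a))*(-3) = -3 - 3*a*(3 + a))
o(-171, 138) - (14218/1362 + (-20*(w(-1) - 79))/(4682 + 3872)) = (-3 - 9*138 - 3*138²) - (14218/1362 + (-20*(-1 - 79))/(4682 + 3872)) = (-3 - 1242 - 3*19044) - (14218*(1/1362) - 20*(-80)/8554) = (-3 - 1242 - 57132) - (7109/681 + 1600*(1/8554)) = -58377 - (7109/681 + 800/4277) = -58377 - 1*30949993/2912637 = -58377 - 30949993/2912637 = -170061960142/2912637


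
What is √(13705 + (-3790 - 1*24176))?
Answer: I*√14261 ≈ 119.42*I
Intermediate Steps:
√(13705 + (-3790 - 1*24176)) = √(13705 + (-3790 - 24176)) = √(13705 - 27966) = √(-14261) = I*√14261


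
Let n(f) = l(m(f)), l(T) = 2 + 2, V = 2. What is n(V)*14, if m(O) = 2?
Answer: 56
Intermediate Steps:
l(T) = 4
n(f) = 4
n(V)*14 = 4*14 = 56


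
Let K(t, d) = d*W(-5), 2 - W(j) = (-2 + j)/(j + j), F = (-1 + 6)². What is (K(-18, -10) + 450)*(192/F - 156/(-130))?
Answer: 97014/25 ≈ 3880.6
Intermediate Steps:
F = 25 (F = 5² = 25)
W(j) = 2 - (-2 + j)/(2*j) (W(j) = 2 - (-2 + j)/(j + j) = 2 - (-2 + j)/(2*j))
K(t, d) = 13*d/10 (K(t, d) = d*(3/2 + 1/(-5)) = d*(3/2 - ⅕) = d*(13/10) = 13*d/10)
(K(-18, -10) + 450)*(192/F - 156/(-130)) = ((13/10)*(-10) + 450)*(192/25 - 156/(-130)) = (-13 + 450)*(192*(1/25) - 156*(-1/130)) = 437*(192/25 + 6/5) = 437*(222/25) = 97014/25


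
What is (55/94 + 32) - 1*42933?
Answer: -4032639/94 ≈ -42900.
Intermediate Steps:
(55/94 + 32) - 1*42933 = (55*(1/94) + 32) - 42933 = (55/94 + 32) - 42933 = 3063/94 - 42933 = -4032639/94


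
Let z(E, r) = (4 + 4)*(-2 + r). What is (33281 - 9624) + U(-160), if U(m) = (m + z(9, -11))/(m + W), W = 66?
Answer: 1112011/47 ≈ 23660.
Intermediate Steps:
z(E, r) = -16 + 8*r (z(E, r) = 8*(-2 + r) = -16 + 8*r)
U(m) = (-104 + m)/(66 + m) (U(m) = (m + (-16 + 8*(-11)))/(m + 66) = (m + (-16 - 88))/(66 + m) = (m - 104)/(66 + m) = (-104 + m)/(66 + m))
(33281 - 9624) + U(-160) = (33281 - 9624) + (-104 - 160)/(66 - 160) = 23657 - 264/(-94) = 23657 - 1/94*(-264) = 23657 + 132/47 = 1112011/47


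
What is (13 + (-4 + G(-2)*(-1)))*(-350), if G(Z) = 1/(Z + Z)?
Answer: -6475/2 ≈ -3237.5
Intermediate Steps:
G(Z) = 1/(2*Z)
(13 + (-4 + G(-2)*(-1)))*(-350) = (13 + (-4 + ((1/2)/(-2))*(-1)))*(-350) = (13 + (-4 + ((1/2)*(-1/2))*(-1)))*(-350) = (13 + (-4 - 1/4*(-1)))*(-350) = (13 + (-4 + 1/4))*(-350) = (13 - 15/4)*(-350) = (37/4)*(-350) = -6475/2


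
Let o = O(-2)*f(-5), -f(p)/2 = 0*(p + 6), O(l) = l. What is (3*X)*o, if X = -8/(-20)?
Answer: 0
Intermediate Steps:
f(p) = 0 (f(p) = -0*(p + 6) = -0*(6 + p) = -2*0 = 0)
X = ⅖ (X = -8*(-1/20) = ⅖ ≈ 0.40000)
o = 0 (o = -2*0 = 0)
(3*X)*o = (3*(⅖))*0 = (6/5)*0 = 0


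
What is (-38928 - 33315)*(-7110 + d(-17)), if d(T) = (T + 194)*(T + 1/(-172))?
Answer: 125749416735/172 ≈ 7.3110e+8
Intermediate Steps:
d(T) = (194 + T)*(-1/172 + T) (d(T) = (194 + T)*(T - 1/172) = (194 + T)*(-1/172 + T))
(-38928 - 33315)*(-7110 + d(-17)) = (-38928 - 33315)*(-7110 + (-97/86 + (-17)**2 + (33367/172)*(-17))) = -72243*(-7110 + (-97/86 + 289 - 567239/172)) = -72243*(-7110 - 517725/172) = -72243*(-1740645/172) = 125749416735/172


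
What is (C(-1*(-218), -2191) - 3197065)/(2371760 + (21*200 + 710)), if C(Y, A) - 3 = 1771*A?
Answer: -7077323/2376670 ≈ -2.9778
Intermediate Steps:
C(Y, A) = 3 + 1771*A
(C(-1*(-218), -2191) - 3197065)/(2371760 + (21*200 + 710)) = ((3 + 1771*(-2191)) - 3197065)/(2371760 + (21*200 + 710)) = ((3 - 3880261) - 3197065)/(2371760 + (4200 + 710)) = (-3880258 - 3197065)/(2371760 + 4910) = -7077323/2376670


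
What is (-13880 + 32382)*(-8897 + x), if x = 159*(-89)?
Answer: -426434096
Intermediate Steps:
x = -14151
(-13880 + 32382)*(-8897 + x) = (-13880 + 32382)*(-8897 - 14151) = 18502*(-23048) = -426434096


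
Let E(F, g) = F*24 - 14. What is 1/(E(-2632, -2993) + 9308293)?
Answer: 1/9245111 ≈ 1.0817e-7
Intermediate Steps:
E(F, g) = -14 + 24*F (E(F, g) = 24*F - 14 = -14 + 24*F)
1/(E(-2632, -2993) + 9308293) = 1/((-14 + 24*(-2632)) + 9308293) = 1/((-14 - 63168) + 9308293) = 1/(-63182 + 9308293) = 1/9245111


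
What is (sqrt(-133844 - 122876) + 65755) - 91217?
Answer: -25462 + 4*I*sqrt(16045) ≈ -25462.0 + 506.68*I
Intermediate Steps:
(sqrt(-133844 - 122876) + 65755) - 91217 = (sqrt(-256720) + 65755) - 91217 = (4*I*sqrt(16045) + 65755) - 91217 = (65755 + 4*I*sqrt(16045)) - 91217 = -25462 + 4*I*sqrt(16045)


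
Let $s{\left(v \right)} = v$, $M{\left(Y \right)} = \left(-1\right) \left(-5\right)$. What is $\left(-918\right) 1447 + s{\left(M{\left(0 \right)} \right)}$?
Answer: $-1328341$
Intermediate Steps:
$M{\left(Y \right)} = 5$
$\left(-918\right) 1447 + s{\left(M{\left(0 \right)} \right)} = \left(-918\right) 1447 + 5 = -1328346 + 5 = -1328341$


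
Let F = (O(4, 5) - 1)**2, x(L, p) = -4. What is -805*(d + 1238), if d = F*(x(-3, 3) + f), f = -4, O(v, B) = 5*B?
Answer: 2712850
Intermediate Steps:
F = 576 (F = (5*5 - 1)**2 = (25 - 1)**2 = 24**2 = 576)
d = -4608 (d = 576*(-4 - 4) = 576*(-8) = -4608)
-805*(d + 1238) = -805*(-4608 + 1238) = -805*(-3370) = 2712850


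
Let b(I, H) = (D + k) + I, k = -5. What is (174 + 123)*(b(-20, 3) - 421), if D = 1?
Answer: -132165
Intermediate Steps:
b(I, H) = -4 + I (b(I, H) = (1 - 5) + I = -4 + I)
(174 + 123)*(b(-20, 3) - 421) = (174 + 123)*((-4 - 20) - 421) = 297*(-24 - 421) = 297*(-445) = -132165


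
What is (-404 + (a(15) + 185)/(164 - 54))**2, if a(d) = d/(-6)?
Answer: 313396209/1936 ≈ 1.6188e+5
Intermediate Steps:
a(d) = -d/6 (a(d) = d*(-1/6) = -d/6)
(-404 + (a(15) + 185)/(164 - 54))**2 = (-404 + (-1/6*15 + 185)/(164 - 54))**2 = (-404 + (-5/2 + 185)/110)**2 = (-404 + (365/2)*(1/110))**2 = (-404 + 73/44)**2 = (-17703/44)**2 = 313396209/1936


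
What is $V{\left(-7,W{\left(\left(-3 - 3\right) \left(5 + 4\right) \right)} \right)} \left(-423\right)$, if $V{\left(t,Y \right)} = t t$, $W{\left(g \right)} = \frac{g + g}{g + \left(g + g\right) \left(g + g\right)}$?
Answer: $-20727$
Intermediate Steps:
$W{\left(g \right)} = \frac{2 g}{g + 4 g^{2}}$ ($W{\left(g \right)} = \frac{2 g}{g + 2 g 2 g} = \frac{2 g}{g + 4 g^{2}}$)
$V{\left(t,Y \right)} = t^{2}$
$V{\left(-7,W{\left(\left(-3 - 3\right) \left(5 + 4\right) \right)} \right)} \left(-423\right) = \left(-7\right)^{2} \left(-423\right) = 49 \left(-423\right) = -20727$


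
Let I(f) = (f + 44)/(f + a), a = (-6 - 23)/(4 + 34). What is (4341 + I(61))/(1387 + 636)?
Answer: 473359/220507 ≈ 2.1467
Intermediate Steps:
a = -29/38 ≈ -0.76316
I(f) = (44 + f)/(-29/38 + f) (I(f) = (f + 44)/(f - 29/38) = (44 + f)/(-29/38 + f))
(4341 + I(61))/(1387 + 636) = (4341 + 38*(44 + 61)/(-29 + 38*61))/(1387 + 636) = (4341 + 38*105/(-29 + 2318))/2023 = (4341 + 38*105/2289)*(1/2023) = (4341 + 38*(1/2289)*105)*(1/2023) = (4341 + 190/109)*(1/2023) = (473359/109)*(1/2023) = 473359/220507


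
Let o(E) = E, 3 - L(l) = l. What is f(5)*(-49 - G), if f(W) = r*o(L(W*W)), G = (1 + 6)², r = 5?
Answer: 10780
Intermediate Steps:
L(l) = 3 - l
G = 49 (G = 7² = 49)
f(W) = 15 - 5*W² (f(W) = 5*(3 - W*W) = 5*(3 - W²) = 15 - 5*W²)
f(5)*(-49 - G) = (15 - 5*5²)*(-49 - 1*49) = (15 - 5*25)*(-49 - 49) = (15 - 125)*(-98) = -110*(-98) = 10780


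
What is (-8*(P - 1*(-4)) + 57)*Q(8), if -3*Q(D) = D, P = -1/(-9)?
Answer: -1736/27 ≈ -64.296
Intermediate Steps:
P = ⅑ (P = -1*(-⅑) = ⅑ ≈ 0.11111)
Q(D) = -D/3
(-8*(P - 1*(-4)) + 57)*Q(8) = (-8*(⅑ - 1*(-4)) + 57)*(-⅓*8) = (-8*(⅑ + 4) + 57)*(-8/3) = (-8*37/9 + 57)*(-8/3) = (-296/9 + 57)*(-8/3) = (217/9)*(-8/3) = -1736/27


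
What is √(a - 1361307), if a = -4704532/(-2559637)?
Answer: I*√8918919621945967199/2559637 ≈ 1166.8*I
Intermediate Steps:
a = 4704532/2559637 (a = -4704532*(-1/2559637) = 4704532/2559637 ≈ 1.8380)
√(a - 1361307) = √(4704532/2559637 - 1361307) = √(-3484447061027/2559637) = I*√8918919621945967199/2559637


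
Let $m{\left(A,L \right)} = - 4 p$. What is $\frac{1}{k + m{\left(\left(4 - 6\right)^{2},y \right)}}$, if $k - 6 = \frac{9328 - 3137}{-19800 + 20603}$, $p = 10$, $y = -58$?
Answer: $- \frac{803}{21111} \approx -0.038037$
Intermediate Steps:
$m{\left(A,L \right)} = -40$ ($m{\left(A,L \right)} = \left(-4\right) 10 = -40$)
$k = \frac{11009}{803}$ ($k = 6 + \frac{9328 - 3137}{-19800 + 20603} = 6 + \frac{6191}{803} = \frac{11009}{803} \approx 13.71$)
$\frac{1}{k + m{\left(\left(4 - 6\right)^{2},y \right)}} = \frac{1}{\frac{11009}{803} - 40} = \frac{1}{- \frac{21111}{803}} = - \frac{803}{21111}$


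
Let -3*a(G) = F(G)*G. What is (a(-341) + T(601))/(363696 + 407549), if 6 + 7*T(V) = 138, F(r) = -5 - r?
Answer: 267476/5398715 ≈ 0.049544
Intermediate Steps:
T(V) = 132/7 (T(V) = -6/7 + (1/7)*138 = -6/7 + 138/7 = 132/7)
a(G) = -G*(-5 - G)/3 (a(G) = -(-5 - G)*G/3 = -G*(-5 - G)/3)
(a(-341) + T(601))/(363696 + 407549) = ((1/3)*(-341)*(5 - 341) + 132/7)/(363696 + 407549) = ((1/3)*(-341)*(-336) + 132/7)/771245 = (38192 + 132/7)*(1/771245) = (267476/7)*(1/771245) = 267476/5398715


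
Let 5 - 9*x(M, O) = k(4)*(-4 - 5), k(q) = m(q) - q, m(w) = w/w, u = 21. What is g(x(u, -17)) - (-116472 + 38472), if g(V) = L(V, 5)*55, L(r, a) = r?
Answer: 700790/9 ≈ 77866.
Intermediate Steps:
m(w) = 1
k(q) = 1 - q
x(M, O) = -22/9 (x(M, O) = 5/9 - (1 - 1*4)*(-4 - 5)/9 = 5/9 - (1 - 4)*(-9)/9 = 5/9 - (-1)*(-9)/3 = 5/9 - ⅑*27 = 5/9 - 3 = -22/9)
g(V) = 55*V (g(V) = V*55 = 55*V)
g(x(u, -17)) - (-116472 + 38472) = 55*(-22/9) - (-116472 + 38472) = -1210/9 - 1*(-78000) = -1210/9 + 78000 = 700790/9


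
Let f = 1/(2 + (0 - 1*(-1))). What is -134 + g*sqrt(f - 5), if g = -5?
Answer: -134 - 5*I*sqrt(42)/3 ≈ -134.0 - 10.801*I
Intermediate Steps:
f = 1/3 (f = 1/(2 + (0 + 1)) = 1/(2 + 1) = 1/3 ≈ 0.33333)
-134 + g*sqrt(f - 5) = -134 - 5*sqrt(1/3 - 5) = -134 - 5*I*sqrt(42)/3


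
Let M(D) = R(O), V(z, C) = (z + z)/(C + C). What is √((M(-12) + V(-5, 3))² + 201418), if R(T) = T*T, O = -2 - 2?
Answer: √1814611/3 ≈ 449.02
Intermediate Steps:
O = -4
R(T) = T²
V(z, C) = z/C (V(z, C) = (2*z)/((2*C)) = (2*z)*(1/(2*C)) = z/C)
M(D) = 16 (M(D) = (-4)² = 16)
√((M(-12) + V(-5, 3))² + 201418) = √((16 - 5/3)² + 201418) = √((43/3)² + 201418) = √(1849/9 + 201418) = √(1814611/9) = √1814611/3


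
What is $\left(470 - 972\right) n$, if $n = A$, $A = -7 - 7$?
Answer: $7028$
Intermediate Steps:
$A = -14$
$n = -14$
$\left(470 - 972\right) n = \left(470 - 972\right) \left(-14\right) = \left(-502\right) \left(-14\right) = 7028$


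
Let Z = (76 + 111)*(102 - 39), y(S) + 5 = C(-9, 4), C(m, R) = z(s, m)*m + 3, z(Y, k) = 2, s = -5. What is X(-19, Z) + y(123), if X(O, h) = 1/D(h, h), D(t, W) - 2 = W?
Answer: -235659/11783 ≈ -20.000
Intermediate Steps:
D(t, W) = 2 + W
C(m, R) = 3 + 2*m (C(m, R) = 2*m + 3 = 3 + 2*m)
y(S) = -20 (y(S) = -5 + (3 + 2*(-9)) = -5 + (3 - 18) = -5 - 15 = -20)
Z = 11781 (Z = 187*63 = 11781)
X(O, h) = 1/(2 + h)
X(-19, Z) + y(123) = 1/(2 + 11781) - 20 = 1/11783 - 20 = -235659/11783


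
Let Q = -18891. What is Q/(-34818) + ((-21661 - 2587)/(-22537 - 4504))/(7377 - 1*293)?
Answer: 6155739511/11342996434 ≈ 0.54269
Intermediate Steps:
Q/(-34818) + ((-21661 - 2587)/(-22537 - 4504))/(7377 - 1*293) = -18891/(-34818) + ((-21661 - 2587)/(-22537 - 4504))/(7377 - 1*293) = -18891*(-1/34818) + (-24248/(-27041))/(7377 - 293) = 6297/11606 - 24248*(-1/27041)/7084 = 6297/11606 + (3464/3863)*(1/7084) = 6297/11606 + 866/6841373 = 6155739511/11342996434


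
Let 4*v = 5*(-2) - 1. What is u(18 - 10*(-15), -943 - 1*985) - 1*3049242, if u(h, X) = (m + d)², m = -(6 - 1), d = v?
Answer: -48786911/16 ≈ -3.0492e+6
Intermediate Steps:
v = -11/4 (v = (5*(-2) - 1)/4 = (-10 - 1)/4 = (¼)*(-11) = -11/4 ≈ -2.7500)
d = -11/4 ≈ -2.7500
m = -5 (m = -1*5 = -5)
u(h, X) = 961/16 (u(h, X) = (-5 - 11/4)² = (-31/4)² = 961/16)
u(18 - 10*(-15), -943 - 1*985) - 1*3049242 = 961/16 - 1*3049242 = 961/16 - 3049242 = -48786911/16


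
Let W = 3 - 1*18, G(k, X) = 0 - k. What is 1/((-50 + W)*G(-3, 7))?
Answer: -1/195 ≈ -0.0051282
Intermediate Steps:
G(k, X) = -k
W = -15 (W = 3 - 18 = -15)
1/((-50 + W)*G(-3, 7)) = 1/((-50 - 15)*(-1*(-3))) = 1/(-65*3) = 1/(-195) = -1/195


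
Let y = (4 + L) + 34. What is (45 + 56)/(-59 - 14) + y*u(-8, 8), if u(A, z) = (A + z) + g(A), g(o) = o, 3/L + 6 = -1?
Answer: -154299/511 ≈ -301.96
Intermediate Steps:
L = -3/7 (L = 3/(-6 - 1) = 3/(-7) = 3*(-⅐) = -3/7 ≈ -0.42857)
y = 263/7 (y = (4 - 3/7) + 34 = 25/7 + 34 = 263/7 ≈ 37.571)
u(A, z) = z + 2*A (u(A, z) = (A + z) + A = z + 2*A)
(45 + 56)/(-59 - 14) + y*u(-8, 8) = (45 + 56)/(-59 - 14) + 263*(8 + 2*(-8))/7 = 101/(-73) + 263*(8 - 16)/7 = 101*(-1/73) + (263/7)*(-8) = -101/73 - 2104/7 = -154299/511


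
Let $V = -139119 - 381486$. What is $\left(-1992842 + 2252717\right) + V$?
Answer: $-260730$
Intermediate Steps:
$V = -520605$
$\left(-1992842 + 2252717\right) + V = \left(-1992842 + 2252717\right) - 520605 = 259875 - 520605 = -260730$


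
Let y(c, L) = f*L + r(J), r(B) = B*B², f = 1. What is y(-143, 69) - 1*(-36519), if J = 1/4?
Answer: 2341633/64 ≈ 36588.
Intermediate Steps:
J = ¼ ≈ 0.25000
r(B) = B³
y(c, L) = 1/64 + L (y(c, L) = 1*L + (¼)³ = L + 1/64 = 1/64 + L)
y(-143, 69) - 1*(-36519) = (1/64 + 69) - 1*(-36519) = 4417/64 + 36519 = 2341633/64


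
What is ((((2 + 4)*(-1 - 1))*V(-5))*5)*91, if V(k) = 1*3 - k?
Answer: -43680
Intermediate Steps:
V(k) = 3 - k
((((2 + 4)*(-1 - 1))*V(-5))*5)*91 = ((((2 + 4)*(-1 - 1))*(3 - 1*(-5)))*5)*91 = (((6*(-2))*(3 + 5))*5)*91 = (-12*8*5)*91 = -96*5*91 = -480*91 = -43680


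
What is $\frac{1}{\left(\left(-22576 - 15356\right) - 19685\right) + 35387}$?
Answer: $- \frac{1}{22230} \approx -4.4984 \cdot 10^{-5}$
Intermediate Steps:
$\frac{1}{\left(\left(-22576 - 15356\right) - 19685\right) + 35387} = \frac{1}{\left(-37932 - 19685\right) + 35387} = \frac{1}{-57617 + 35387} = \frac{1}{-22230} = - \frac{1}{22230}$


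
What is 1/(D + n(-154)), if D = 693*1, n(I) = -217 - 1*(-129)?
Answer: 1/605 ≈ 0.0016529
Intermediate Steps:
n(I) = -88 (n(I) = -217 + 129 = -88)
D = 693
1/(D + n(-154)) = 1/(693 - 88) = 1/605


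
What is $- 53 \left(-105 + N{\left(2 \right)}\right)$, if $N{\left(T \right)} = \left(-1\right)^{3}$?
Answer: $5618$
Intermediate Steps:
$N{\left(T \right)} = -1$
$- 53 \left(-105 + N{\left(2 \right)}\right) = - 53 \left(-105 - 1\right) = \left(-53\right) \left(-106\right) = 5618$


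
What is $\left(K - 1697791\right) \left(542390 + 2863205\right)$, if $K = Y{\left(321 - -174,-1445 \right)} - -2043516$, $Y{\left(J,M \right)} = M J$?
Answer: $-1258537632250$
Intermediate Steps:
$Y{\left(J,M \right)} = J M$
$K = 1328241$ ($K = \left(321 - -174\right) \left(-1445\right) - -2043516 = \left(321 + 174\right) \left(-1445\right) + 2043516 = 495 \left(-1445\right) + 2043516 = -715275 + 2043516 = 1328241$)
$\left(K - 1697791\right) \left(542390 + 2863205\right) = \left(1328241 - 1697791\right) \left(542390 + 2863205\right) = \left(-369550\right) 3405595 = -1258537632250$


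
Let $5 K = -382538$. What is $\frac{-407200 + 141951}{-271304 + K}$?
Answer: $\frac{1326245}{1739058} \approx 0.76262$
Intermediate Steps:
$K = - \frac{382538}{5}$ ($K = \frac{1}{5} \left(-382538\right) = - \frac{382538}{5} \approx -76508.0$)
$\frac{-407200 + 141951}{-271304 + K} = \frac{-407200 + 141951}{-271304 - \frac{382538}{5}} = - \frac{265249}{- \frac{1739058}{5}} = \left(-265249\right) \left(- \frac{5}{1739058}\right) = \frac{1326245}{1739058}$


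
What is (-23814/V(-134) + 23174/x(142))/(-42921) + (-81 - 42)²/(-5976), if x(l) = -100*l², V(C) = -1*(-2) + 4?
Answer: -1095074977238/448956879075 ≈ -2.4392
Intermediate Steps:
V(C) = 6 (V(C) = 2 + 4 = 6)
(-23814/V(-134) + 23174/x(142))/(-42921) + (-81 - 42)²/(-5976) = (-23814/6 + 23174/((-100*142²)))/(-42921) + (-81 - 42)²/(-5976) = (-23814*⅙ + 23174/((-100*20164)))*(-1/42921) + (-123)²*(-1/5976) = (-3969 + 23174/(-2016400))*(-1/42921) + 15129*(-1/5976) = (-3969 + 23174*(-1/2016400))*(-1/42921) - 1681/664 = (-3969 - 11587/1008200)*(-1/42921) - 1681/664 = -4001557387/1008200*(-1/42921) - 1681/664 = 4001557387/43272952200 - 1681/664 = -1095074977238/448956879075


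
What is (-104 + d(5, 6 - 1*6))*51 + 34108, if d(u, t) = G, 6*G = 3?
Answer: 57659/2 ≈ 28830.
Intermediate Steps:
G = ½ (G = (⅙)*3 = ½ ≈ 0.50000)
d(u, t) = ½
(-104 + d(5, 6 - 1*6))*51 + 34108 = (-104 + ½)*51 + 34108 = -207/2*51 + 34108 = -10557/2 + 34108 = 57659/2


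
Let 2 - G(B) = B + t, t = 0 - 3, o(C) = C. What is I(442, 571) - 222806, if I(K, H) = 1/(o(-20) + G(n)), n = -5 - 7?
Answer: -668419/3 ≈ -2.2281e+5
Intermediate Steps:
t = -3
n = -12
G(B) = 5 - B (G(B) = 2 - (B - 3) = 2 - (-3 + B) = 2 + (3 - B) = 5 - B)
I(K, H) = -1/3 (I(K, H) = 1/(-20 + (5 - 1*(-12))) = 1/(-20 + (5 + 12)) = 1/(-20 + 17) = 1/(-3) = -1/3)
I(442, 571) - 222806 = -1/3 - 222806 = -668419/3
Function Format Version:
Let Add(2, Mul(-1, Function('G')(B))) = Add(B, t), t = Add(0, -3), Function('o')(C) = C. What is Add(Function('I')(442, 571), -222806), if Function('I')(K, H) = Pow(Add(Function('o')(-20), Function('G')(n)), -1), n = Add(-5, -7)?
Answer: Rational(-668419, 3) ≈ -2.2281e+5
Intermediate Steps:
t = -3
n = -12
Function('G')(B) = Add(5, Mul(-1, B)) (Function('G')(B) = Add(2, Mul(-1, Add(B, -3))) = Add(2, Mul(-1, Add(-3, B))) = Add(2, Add(3, Mul(-1, B))) = Add(5, Mul(-1, B)))
Function('I')(K, H) = Rational(-1, 3) (Function('I')(K, H) = Pow(Add(-20, Add(5, Mul(-1, -12))), -1) = Pow(Add(-20, Add(5, 12)), -1) = Pow(Add(-20, 17), -1) = Pow(-3, -1) = Rational(-1, 3))
Add(Function('I')(442, 571), -222806) = Add(Rational(-1, 3), -222806) = Rational(-668419, 3)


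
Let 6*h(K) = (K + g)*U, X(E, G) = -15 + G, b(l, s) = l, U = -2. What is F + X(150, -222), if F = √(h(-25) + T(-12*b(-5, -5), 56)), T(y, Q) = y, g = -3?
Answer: -237 + 4*√39/3 ≈ -228.67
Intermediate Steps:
h(K) = 1 - K/3 (h(K) = ((K - 3)*(-2))/6 = ((-3 + K)*(-2))/6 = (6 - 2*K)/6 = 1 - K/3)
F = 4*√39/3 (F = √((1 - ⅓*(-25)) - 12*(-5)) = √((1 + 25/3) + 60) = √(28/3 + 60) = √(208/3) = 4*√39/3 ≈ 8.3267)
F + X(150, -222) = 4*√39/3 + (-15 - 222) = 4*√39/3 - 237 = -237 + 4*√39/3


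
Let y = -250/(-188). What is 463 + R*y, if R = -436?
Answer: -5489/47 ≈ -116.79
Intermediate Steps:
y = 125/94 (y = -250*(-1/188) = 125/94 ≈ 1.3298)
463 + R*y = 463 - 436*125/94 = 463 - 27250/47 = -5489/47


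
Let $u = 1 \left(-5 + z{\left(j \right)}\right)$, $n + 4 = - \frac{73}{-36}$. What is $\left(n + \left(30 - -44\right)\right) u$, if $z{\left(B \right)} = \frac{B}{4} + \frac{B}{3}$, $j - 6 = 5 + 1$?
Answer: $\frac{2593}{18} \approx 144.06$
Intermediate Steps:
$j = 12$ ($j = 6 + \left(5 + 1\right) = 6 + 6 = 12$)
$n = - \frac{71}{36}$ ($n = -4 - \frac{73}{-36} = -4 - - \frac{73}{36} = -4 + \frac{73}{36} = - \frac{71}{36} \approx -1.9722$)
$z{\left(B \right)} = \frac{7 B}{12}$ ($z{\left(B \right)} = B \frac{1}{4} + B \frac{1}{3} = \frac{B}{4} + \frac{B}{3} = \frac{7 B}{12}$)
$u = 2$ ($u = 1 \left(-5 + \frac{7}{12} \cdot 12\right) = 1 \left(-5 + 7\right) = 1 \cdot 2 = 2$)
$\left(n + \left(30 - -44\right)\right) u = \left(- \frac{71}{36} + \left(30 - -44\right)\right) 2 = \left(- \frac{71}{36} + \left(30 + 44\right)\right) 2 = \left(- \frac{71}{36} + 74\right) 2 = \frac{2593}{36} \cdot 2 = \frac{2593}{18}$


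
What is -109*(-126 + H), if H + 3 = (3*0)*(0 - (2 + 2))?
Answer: 14061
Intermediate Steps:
H = -3 (H = -3 + (3*0)*(0 - (2 + 2)) = -3 + 0*(0 - 1*4) = -3 + 0*(0 - 4) = -3 + 0*(-4) = -3 + 0 = -3)
-109*(-126 + H) = -109*(-126 - 3) = -109*(-129) = 14061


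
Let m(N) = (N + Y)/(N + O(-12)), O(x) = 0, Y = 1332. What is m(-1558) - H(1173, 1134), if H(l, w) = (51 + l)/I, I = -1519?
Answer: 1125143/1183301 ≈ 0.95085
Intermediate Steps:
H(l, w) = -51/1519 - l/1519 (H(l, w) = (51 + l)/(-1519) = (51 + l)*(-1/1519) = -51/1519 - l/1519)
m(N) = (1332 + N)/N (m(N) = (N + 1332)/(N + 0) = (1332 + N)/N)
m(-1558) - H(1173, 1134) = (1332 - 1558)/(-1558) - (-51/1519 - 1/1519*1173) = -1/1558*(-226) - (-51/1519 - 1173/1519) = 113/779 - 1*(-1224/1519) = 113/779 + 1224/1519 = 1125143/1183301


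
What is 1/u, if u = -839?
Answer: -1/839 ≈ -0.0011919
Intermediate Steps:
1/u = 1/(-839) = -1/839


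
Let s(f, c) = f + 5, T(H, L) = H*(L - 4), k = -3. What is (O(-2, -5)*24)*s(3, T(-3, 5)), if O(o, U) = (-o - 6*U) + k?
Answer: 5568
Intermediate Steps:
T(H, L) = H*(-4 + L)
O(o, U) = -3 - o - 6*U (O(o, U) = (-o - 6*U) - 3 = -3 - o - 6*U)
s(f, c) = 5 + f
(O(-2, -5)*24)*s(3, T(-3, 5)) = ((-3 - 1*(-2) - 6*(-5))*24)*(5 + 3) = ((-3 + 2 + 30)*24)*8 = (29*24)*8 = 696*8 = 5568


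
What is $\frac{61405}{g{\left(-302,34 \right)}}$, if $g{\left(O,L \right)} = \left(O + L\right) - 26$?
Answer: $- \frac{61405}{294} \approx -208.86$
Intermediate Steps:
$g{\left(O,L \right)} = -26 + L + O$ ($g{\left(O,L \right)} = \left(L + O\right) - 26 = -26 + L + O$)
$\frac{61405}{g{\left(-302,34 \right)}} = \frac{61405}{-26 + 34 - 302} = \frac{61405}{-294} = 61405 \left(- \frac{1}{294}\right) = - \frac{61405}{294}$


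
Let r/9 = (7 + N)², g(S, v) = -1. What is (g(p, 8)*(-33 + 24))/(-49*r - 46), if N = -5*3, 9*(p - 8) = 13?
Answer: -9/28270 ≈ -0.00031836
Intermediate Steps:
p = 85/9 (p = 8 + (⅑)*13 = 8 + 13/9 = 85/9 ≈ 9.4444)
N = -15
r = 576 (r = 9*(7 - 15)² = 9*(-8)² = 9*64 = 576)
(g(p, 8)*(-33 + 24))/(-49*r - 46) = (-(-33 + 24))/(-49*576 - 46) = (-1*(-9))/(-28224 - 46) = 9/(-28270) = 9*(-1/28270) = -9/28270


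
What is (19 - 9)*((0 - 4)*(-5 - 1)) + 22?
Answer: 262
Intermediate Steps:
(19 - 9)*((0 - 4)*(-5 - 1)) + 22 = 10*(-4*(-6)) + 22 = 10*24 + 22 = 240 + 22 = 262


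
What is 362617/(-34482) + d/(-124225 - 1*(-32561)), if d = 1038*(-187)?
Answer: -390378847/46481736 ≈ -8.3985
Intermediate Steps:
d = -194106
362617/(-34482) + d/(-124225 - 1*(-32561)) = 362617/(-34482) - 194106/(-124225 - 1*(-32561)) = 362617*(-1/34482) - 194106/(-124225 + 32561) = -362617/34482 - 194106/(-91664) = -362617/34482 - 194106*(-1/91664) = -362617/34482 + 5709/2696 = -390378847/46481736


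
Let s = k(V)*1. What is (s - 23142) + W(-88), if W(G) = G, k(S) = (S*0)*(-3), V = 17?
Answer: -23230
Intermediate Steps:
k(S) = 0 (k(S) = 0*(-3) = 0)
s = 0 (s = 0*1 = 0)
(s - 23142) + W(-88) = (0 - 23142) - 88 = -23142 - 88 = -23230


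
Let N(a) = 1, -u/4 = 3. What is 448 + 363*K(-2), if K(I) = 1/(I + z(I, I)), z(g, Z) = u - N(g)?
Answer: 2119/5 ≈ 423.80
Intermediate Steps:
u = -12 (u = -4*3 = -12)
z(g, Z) = -13 (z(g, Z) = -12 - 1*1 = -12 - 1 = -13)
K(I) = 1/(-13 + I) (K(I) = 1/(I - 13) = 1/(-13 + I))
448 + 363*K(-2) = 448 + 363/(-13 - 2) = 448 + 363/(-15) = 448 + 363*(-1/15) = 448 - 121/5 = 2119/5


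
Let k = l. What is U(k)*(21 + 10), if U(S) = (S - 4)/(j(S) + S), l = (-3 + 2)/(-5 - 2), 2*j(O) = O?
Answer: -558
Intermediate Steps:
j(O) = O/2
l = ⅐ (l = -1/(-7) = -1*(-⅐) = ⅐ ≈ 0.14286)
k = ⅐ ≈ 0.14286
U(S) = 2*(-4 + S)/(3*S) (U(S) = (S - 4)/(S/2 + S) = (-4 + S)/((3*S/2)) = (-4 + S)*(2/(3*S)) = 2*(-4 + S)/(3*S))
U(k)*(21 + 10) = (2*(-4 + ⅐)/(3*(⅐)))*(21 + 10) = ((⅔)*7*(-27/7))*31 = -18*31 = -558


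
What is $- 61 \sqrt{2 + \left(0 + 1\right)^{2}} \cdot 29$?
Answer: $- 1769 \sqrt{3} \approx -3064.0$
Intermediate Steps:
$- 61 \sqrt{2 + \left(0 + 1\right)^{2}} \cdot 29 = - 61 \sqrt{2 + 1^{2}} \cdot 29 = - 61 \sqrt{2 + 1} \cdot 29 = - 61 \sqrt{3} \cdot 29 = - 1769 \sqrt{3}$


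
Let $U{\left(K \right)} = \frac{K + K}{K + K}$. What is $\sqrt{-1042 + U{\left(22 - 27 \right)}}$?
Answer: $i \sqrt{1041} \approx 32.265 i$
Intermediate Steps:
$U{\left(K \right)} = 1$ ($U{\left(K \right)} = \frac{2 K}{2 K} = 2 K \frac{1}{2 K} = 1$)
$\sqrt{-1042 + U{\left(22 - 27 \right)}} = \sqrt{-1042 + 1} = \sqrt{-1041} = i \sqrt{1041}$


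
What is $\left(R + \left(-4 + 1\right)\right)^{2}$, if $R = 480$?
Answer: $227529$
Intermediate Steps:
$\left(R + \left(-4 + 1\right)\right)^{2} = \left(480 + \left(-4 + 1\right)\right)^{2} = \left(480 - 3\right)^{2} = 477^{2} = 227529$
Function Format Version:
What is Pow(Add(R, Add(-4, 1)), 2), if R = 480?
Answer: 227529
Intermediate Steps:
Pow(Add(R, Add(-4, 1)), 2) = Pow(Add(480, Add(-4, 1)), 2) = Pow(Add(480, -3), 2) = Pow(477, 2) = 227529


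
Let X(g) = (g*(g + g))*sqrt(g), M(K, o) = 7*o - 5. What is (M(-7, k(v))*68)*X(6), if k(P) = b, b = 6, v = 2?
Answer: 181152*sqrt(6) ≈ 4.4373e+5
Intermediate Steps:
k(P) = 6
M(K, o) = -5 + 7*o
X(g) = 2*g**(5/2) (X(g) = (g*(2*g))*sqrt(g) = (2*g**2)*sqrt(g) = 2*g**(5/2))
(M(-7, k(v))*68)*X(6) = ((-5 + 7*6)*68)*(2*6**(5/2)) = ((-5 + 42)*68)*(2*(36*sqrt(6))) = (37*68)*(72*sqrt(6)) = 2516*(72*sqrt(6)) = 181152*sqrt(6)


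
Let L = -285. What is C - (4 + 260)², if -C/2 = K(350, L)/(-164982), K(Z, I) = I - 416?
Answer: -5749293437/82491 ≈ -69696.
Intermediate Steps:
K(Z, I) = -416 + I
C = -701/82491 (C = -2*(-416 - 285)/(-164982) = -(-1402)*(-1)/164982 = -2*701/164982 = -701/82491 ≈ -0.0084979)
C - (4 + 260)² = -701/82491 - (4 + 260)² = -701/82491 - 1*264² = -701/82491 - 1*69696 = -701/82491 - 69696 = -5749293437/82491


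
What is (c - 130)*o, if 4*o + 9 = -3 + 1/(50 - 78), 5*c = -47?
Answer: 234889/560 ≈ 419.44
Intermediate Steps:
c = -47/5 (c = (1/5)*(-47) = -47/5 ≈ -9.4000)
o = -337/112 (o = -9/4 + (-3 + 1/(50 - 78))/4 = -9/4 + (-3 + 1/(-28))/4 = -9/4 + (-3 - 1/28)/4 = -9/4 + (1/4)*(-85/28) = -9/4 - 85/112 = -337/112 ≈ -3.0089)
(c - 130)*o = (-47/5 - 130)*(-337/112) = -697/5*(-337/112) = 234889/560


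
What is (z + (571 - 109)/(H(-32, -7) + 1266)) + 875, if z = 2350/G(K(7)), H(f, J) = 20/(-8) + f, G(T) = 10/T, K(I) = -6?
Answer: -438927/821 ≈ -534.63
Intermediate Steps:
H(f, J) = -5/2 + f (H(f, J) = 20*(-⅛) + f = -5/2 + f)
z = -1410 (z = 2350/((10/(-6))) = 2350/((10*(-⅙))) = 2350/(-5/3) = 2350*(-⅗) = -1410)
(z + (571 - 109)/(H(-32, -7) + 1266)) + 875 = (-1410 + (571 - 109)/((-5/2 - 32) + 1266)) + 875 = (-1410 + 462/(-69/2 + 1266)) + 875 = (-1410 + 462/(2463/2)) + 875 = (-1410 + 462*(2/2463)) + 875 = (-1410 + 308/821) + 875 = -1157302/821 + 875 = -438927/821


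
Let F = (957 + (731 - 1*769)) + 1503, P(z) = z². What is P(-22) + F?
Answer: 2906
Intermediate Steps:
F = 2422 (F = (957 + (731 - 769)) + 1503 = (957 - 38) + 1503 = 919 + 1503 = 2422)
P(-22) + F = (-22)² + 2422 = 484 + 2422 = 2906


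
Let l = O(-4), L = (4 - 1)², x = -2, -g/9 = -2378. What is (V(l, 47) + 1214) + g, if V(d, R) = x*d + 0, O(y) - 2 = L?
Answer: 22594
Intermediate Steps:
g = 21402 (g = -9*(-2378) = 21402)
L = 9 (L = 3² = 9)
O(y) = 11 (O(y) = 2 + 9 = 11)
l = 11
V(d, R) = -2*d (V(d, R) = -2*d + 0 = -2*d)
(V(l, 47) + 1214) + g = (-2*11 + 1214) + 21402 = (-22 + 1214) + 21402 = 1192 + 21402 = 22594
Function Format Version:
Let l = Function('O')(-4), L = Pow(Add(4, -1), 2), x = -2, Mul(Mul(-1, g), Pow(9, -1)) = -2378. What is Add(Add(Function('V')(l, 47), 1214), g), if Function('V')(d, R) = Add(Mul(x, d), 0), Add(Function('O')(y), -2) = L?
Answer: 22594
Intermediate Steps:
g = 21402 (g = Mul(-9, -2378) = 21402)
L = 9 (L = Pow(3, 2) = 9)
Function('O')(y) = 11 (Function('O')(y) = Add(2, 9) = 11)
l = 11
Function('V')(d, R) = Mul(-2, d) (Function('V')(d, R) = Add(Mul(-2, d), 0) = Mul(-2, d))
Add(Add(Function('V')(l, 47), 1214), g) = Add(Add(Mul(-2, 11), 1214), 21402) = Add(Add(-22, 1214), 21402) = Add(1192, 21402) = 22594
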